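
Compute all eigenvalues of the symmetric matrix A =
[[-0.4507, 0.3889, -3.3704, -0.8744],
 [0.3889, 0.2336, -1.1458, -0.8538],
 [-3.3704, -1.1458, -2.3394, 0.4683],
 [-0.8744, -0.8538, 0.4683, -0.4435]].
sigma(A) ≈ {-5, -1, 0, 3}

A is real symmetric, so its spectrum consists of real eigenvalues. Expanding the characteristic polynomial of the displayed matrix gives
  det(λ I - A) = p(λ) = λ^4 + (3)λ^3 + (-13)λ^2 + (-15)λ + (0).
Solving p(λ) = 0 yields eigenvalues ≈ -5, -1, 0, 3. (A is shown rounded to 4 decimals, so these recover the underlying integer eigenvalues to within that precision.)
Verification: the trace of A = -3 equals the sum of eigenvalues -3, and det(A) ≈ 0.0004 matches the eigenvalue product 0.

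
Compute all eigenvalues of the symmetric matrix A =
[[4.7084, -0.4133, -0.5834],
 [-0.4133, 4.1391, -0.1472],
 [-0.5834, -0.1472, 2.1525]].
sigma(A) ≈ {2, 4, 5}

A is real symmetric, so its spectrum consists of real eigenvalues. Expanding the characteristic polynomial of the displayed matrix gives
  det(λ I - A) = p(λ) = λ^3 + (-11)λ^2 + (38)λ + (-40).
Solving p(λ) = 0 yields eigenvalues ≈ 2, 4, 5. (A is shown rounded to 4 decimals, so these recover the underlying integer eigenvalues to within that precision.)
Verification: the trace of A = 11 equals the sum of eigenvalues 11, and det(A) ≈ 39.9996 matches the eigenvalue product 40.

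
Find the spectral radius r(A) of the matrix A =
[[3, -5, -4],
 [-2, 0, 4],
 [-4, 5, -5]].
r(A) ≈ 7.9386

The eigenvalues of A are the roots of its characteristic polynomial. With M = A (coefficients from the trace, the sum of principal 2x2 minors, and det A):
  p(λ) = det(λ I - M) = λ^3 + 2λ^2 - 61λ - 110.
No integer candidate from the rational root theorem (±divisors of 110) is a root, so the roots are irrational. The cubic discriminant is Δ = 841188 > 0, so there are three distinct real roots. p(-8) = -6 and p(-7) = 72 have opposite signs, so a root lies in (-8, -7); Newton's method refines it to λ ≈ -7.9386. p(-2) = 12 and p(-1) = -48 have opposite signs, so a root lies in (-2, -1); Newton's method refines it to λ ≈ -1.7923. p(7) = -96 and p(8) = 42 have opposite signs, so a root lies in (7, 8); Newton's method refines it to λ ≈ 7.7309. Check (Vieta): the three roots sum to -2, matching tr M = -2.
Thus the eigenvalues (to 4 decimals) are -7.9386 (modulus 7.9386); -1.7923 (modulus 1.7923); 7.7309 (modulus 7.7309). The spectral radius is the largest modulus: r(A) ≈ 7.9386. (Cross-check: r(A) ≤ ||A||_2 ≈ 8.7668; equality holds whenever A is normal, though it can also hold for some non-normal A.)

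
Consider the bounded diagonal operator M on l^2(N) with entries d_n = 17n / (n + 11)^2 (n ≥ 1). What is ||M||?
||M|| = 17/44 (attained at n = 11)

For M diagonal, ||M|| = sup_n |d_n|. Treat f(x) = 17x / (x + 11)^2 for real x > 0. By the quotient rule, f'(x) = 17(11 - x)/(x + 11)^3, which is positive for x < 11 and negative for x > 11. So f has a unique maximum at x = 11, and since 11 is a positive integer, the supremum over n ≥ 1 is attained at n = 11: d_11 = 17·11/(11 + 11)^2 = 17·11/484 = 17/44. Hence ||M|| = 17/44.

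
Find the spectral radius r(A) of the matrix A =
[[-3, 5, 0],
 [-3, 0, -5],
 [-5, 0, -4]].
r(A) ≈ 6.3813

The eigenvalues of A are the roots of its characteristic polynomial. With M = A (coefficients from the trace, the sum of principal 2x2 minors, and det A):
  p(λ) = det(λ I - M) = λ^3 + 7λ^2 + 27λ - 65.
No integer candidate from the rational root theorem (±divisors of 65) is a root, so the roots are irrational. The cubic discriminant is Δ = -289036 < 0, so there is one real root and a complex-conjugate pair. p(1) = -30 and p(2) = 25 have opposite signs, so a root lies in (1, 2); Newton's method refines it to λ ≈ 1.5962. Dividing out (λ - (1.5962)) leaves approximately λ^2 + 8.5962λ + 40.7214. For λ^2 + 8.5962λ + 40.7214 the discriminant is -88.9907. It is negative, so the remaining roots are the complex-conjugate pair λ ≈ -4.2981 ± 4.7167i. Their product equals the constant term, so |λ|^2 ≈ 40.7214 and |λ| ≈ 6.3813.
Thus the eigenvalues (to 4 decimals) are 1.5962 (modulus 1.5962); -4.2981 ± 4.7167i (modulus 6.3813). The spectral radius is the largest modulus: r(A) ≈ 6.3813. (Cross-check: r(A) ≤ ||A||_2 ≈ 8.9; equality holds whenever A is normal, though it can also hold for some non-normal A.)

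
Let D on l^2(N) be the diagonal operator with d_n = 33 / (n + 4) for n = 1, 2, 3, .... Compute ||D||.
||D|| = 33/5 (attained at n = 1)

For D diagonal, ||D|| = sup_n |d_n| = sup_n 33/(n + 4). This is positive and strictly decreasing in n, so the supremum is attained at n = 1: d_1 = 33/(1 + 4) = 33/5. Hence ||D|| = 33/5.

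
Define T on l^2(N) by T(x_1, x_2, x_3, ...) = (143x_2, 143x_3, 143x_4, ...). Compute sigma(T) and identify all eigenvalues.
sigma(T) = closed disk {z in C : |z| ≤ 143}; sigma_p(T) = open disk {z in C : |z| < 143}

Note T = 143·V where V is the unit left shift (V x)_k = x_{k+1}; so sigma(T) = 143·sigma(V) and ||T|| = 143||V||. ||T x||^2 = 20449sum_{k≥2} |x_k|^2 ≤ 20449||x||^2, with equality on {x : x_1 = 0}, so ||T|| = 143. For any lambda with |lambda| < 143, set r = lambda/143 (|r| < 1); the vector x = (1, r, r^2, ...) is in l^2 and satisfies T x = 143(r, r^2, ...) = lambda x, so lambda is an eigenvalue. On the boundary |lambda| = 143 the geometric series diverges, so no l^2 eigenvector exists, but these lambda lie in the approximate point spectrum. Hence sigma(T) is the closed disk of radius 143 and sigma_p(T) is the open disk.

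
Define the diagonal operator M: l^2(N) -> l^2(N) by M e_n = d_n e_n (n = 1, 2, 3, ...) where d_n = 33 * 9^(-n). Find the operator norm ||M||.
||M|| = 11/3 (attained at n = 1)

For M diagonal, ||M|| = sup_n |d_n|. The sequence d_n = 33 * 9^(-n) is positive and strictly decreasing (ratio 9^(-1) < 1), so the supremum is d_1 = 33/9 = 11/3. Hence ||M|| = 11/3.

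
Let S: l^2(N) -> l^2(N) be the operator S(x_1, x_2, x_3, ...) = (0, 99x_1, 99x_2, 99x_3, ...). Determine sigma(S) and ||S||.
sigma(S) = closed disk {z in C : |z| ≤ 99}; ||S|| = 99

Note S = 99·U where U is the unit right shift (U x)_k = x_{k-1} (with x_0 := 0); so ||S|| = 99||U|| and sigma(S) = 99·sigma(U). ||S x||^2 = sum_{k≥1} |99x_k|^2 = 9801||x||^2, so ||S|| = 99 and sigma(S) ⊂ {|z| ≤ 99}. For any |lambda| < 99, the equation (S - lambda I) x = 0 forces x_1 = 0, then 99x_k = lambda x_{k+1} ⇒ x = 0, so S has no eigenvalues. But (S - lambda I) is not surjective for |lambda| < 99: solving (S - lambda I) x = e_1 would require x_n proportional to (lambda/99)^(-n), which is not in l^2. So every |lambda| < 99 lies in the residual spectrum. The boundary |lambda| = 99 is in the approximate point spectrum (the spectrum is closed). Hence sigma(S) is the closed disk of radius 99.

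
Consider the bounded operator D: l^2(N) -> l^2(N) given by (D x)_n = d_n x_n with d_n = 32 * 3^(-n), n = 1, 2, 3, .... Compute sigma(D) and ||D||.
sigma(D) = {32 * 3^(-n) : n ≥ 1} ∪ {0}; ||D|| = 32/3

A bounded diagonal operator on l^2 with diagonal entries d_n has spectrum equal to the closure of {d_n : n ≥ 1}: every d_n is an eigenvalue (with eigenvector e_n), so {d_n} ⊂ sigma(D); the spectrum is closed, so its closure is too; and for lambda not in the closure, (D - lambda I) has bounded inverse (the diagonal entries 1/(d_n - lambda) are bounded). For our sequence d_n = 32 * 3^(-n), n = 1, 2, 3, ...:
  - {d_n} = {32 * 3^(-n) : n ≥ 1}; the only limit point is 0
  - closure = {32 * 3^(-n) : n ≥ 1} ∪ {0}
For the norm: a diagonal operator has ||D|| = sup_n |d_n|. Here d_n = 32 * 3^(-n) is positive and decreasing, so sup_n |d_n| = d_1 = 32/3. So ||D|| = 32/3.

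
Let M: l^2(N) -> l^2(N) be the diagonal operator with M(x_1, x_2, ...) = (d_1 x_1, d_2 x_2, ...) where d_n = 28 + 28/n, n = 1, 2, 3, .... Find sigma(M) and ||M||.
sigma(M) = {28 + 28/n : n ≥ 1} ∪ {28}; ||M|| = 56

A bounded diagonal operator on l^2 with diagonal entries d_n has spectrum equal to the closure of {d_n : n ≥ 1}: every d_n is an eigenvalue (with eigenvector e_n), so {d_n} ⊂ sigma(M); the spectrum is closed, so its closure is too; and for lambda not in the closure, (M - lambda I) has bounded inverse (the diagonal entries 1/(d_n - lambda) are bounded). For our sequence d_n = 28 + 28/n, n = 1, 2, 3, ...:
  - {d_n} = {28 + 28/n : n ≥ 1}; the only limit point is 28
  - closure = {28 + 28/n : n ≥ 1} ∪ {28}
For the norm: a diagonal operator has ||M|| = sup_n |d_n|. Here d_n = 28 + 28/n is positive and decreasing, so sup_n |d_n| = d_1 = 28 + 28 = 56. So ||M|| = 56.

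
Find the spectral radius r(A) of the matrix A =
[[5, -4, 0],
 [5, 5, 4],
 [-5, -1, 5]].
r(A) ≈ 7.6005

The eigenvalues of A are the roots of its characteristic polynomial. With M = A (coefficients from the trace, the sum of principal 2x2 minors, and det A):
  p(λ) = det(λ I - M) = λ^3 - 15λ^2 + 99λ - 325.
No integer candidate from the rational root theorem (±divisors of 325) is a root, so the roots are irrational. The cubic discriminant is Δ = -228096 < 0, so there is one real root and a complex-conjugate pair. p(7) = -24 and p(8) = 19 have opposite signs, so a root lies in (7, 8); Newton's method refines it to λ ≈ 7.6005. Dividing out (λ - (7.6005)) leaves approximately λ^2 - 7.3995λ + 42.7601. For λ^2 - 7.3995λ + 42.7601 the discriminant is -116.2885. It is negative, so the remaining roots are the complex-conjugate pair λ ≈ 3.6997 ± 5.3919i. Their product equals the constant term, so |λ|^2 ≈ 42.7601 and |λ| ≈ 6.5391.
Thus the eigenvalues (to 4 decimals) are 7.6005 (modulus 7.6005); 3.6997 ± 5.3919i (modulus 6.5391). The spectral radius is the largest modulus: r(A) ≈ 7.6005. (Cross-check: r(A) ≤ ||A||_2 ≈ 8.8212; equality holds whenever A is normal, though it can also hold for some non-normal A.)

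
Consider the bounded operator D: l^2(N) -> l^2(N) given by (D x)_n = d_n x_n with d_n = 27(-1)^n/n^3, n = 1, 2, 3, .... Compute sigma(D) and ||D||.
sigma(D) = {27(-1)^n/n^3 : n ≥ 1} ∪ {0}; ||D|| = 27

A bounded diagonal operator on l^2 with diagonal entries d_n has spectrum equal to the closure of {d_n : n ≥ 1}: every d_n is an eigenvalue (with eigenvector e_n), so {d_n} ⊂ sigma(D); the spectrum is closed, so its closure is too; and for lambda not in the closure, (D - lambda I) has bounded inverse (the diagonal entries 1/(d_n - lambda) are bounded). For our sequence d_n = 27(-1)^n/n^3, n = 1, 2, 3, ...:
  - {d_n} = {27(-1)^n/n^3 : n ≥ 1}; the only limit point is 0
  - closure = {27(-1)^n/n^3 : n ≥ 1} ∪ {0}
For the norm: a diagonal operator has ||D|| = sup_n |d_n|. Here |d_n| = 27/n^3 is decreasing, so sup_n |d_n| = |d_1| = 27. So ||D|| = 27.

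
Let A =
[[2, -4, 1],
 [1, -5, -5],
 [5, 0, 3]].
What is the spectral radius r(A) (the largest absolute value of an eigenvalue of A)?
r(A) ≈ 6.1219

The eigenvalues of A are the roots of its characteristic polynomial. With M = A (coefficients from the trace, the sum of principal 2x2 minors, and det A):
  p(λ) = det(λ I - M) = λ^3 - 20λ - 107.
No integer candidate from the rational root theorem (±divisors of 107) is a root, so the roots are irrational. The cubic discriminant is Δ = -277123 < 0, so there is one real root and a complex-conjugate pair. p(6) = -11 and p(7) = 96 have opposite signs, so a root lies in (6, 7); Newton's method refines it to λ ≈ 6.1219. Dividing out (λ - (6.1219)) leaves approximately λ^2 + 6.1219λ + 17.4781. For λ^2 + 6.1219λ + 17.4781 the discriminant is -32.4344. It is negative, so the remaining roots are the complex-conjugate pair λ ≈ -3.061 ± 2.8476i. Their product equals the constant term, so |λ|^2 ≈ 17.4781 and |λ| ≈ 4.1807.
Thus the eigenvalues (to 4 decimals) are 6.1219 (modulus 6.1219); -3.061 ± 2.8476i (modulus 4.1807). The spectral radius is the largest modulus: r(A) ≈ 6.1219. (Cross-check: r(A) ≤ ||A||_2 ≈ 7.7063; equality holds whenever A is normal, though it can also hold for some non-normal A.)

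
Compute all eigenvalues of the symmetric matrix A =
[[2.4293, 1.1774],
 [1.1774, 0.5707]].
sigma(A) ≈ {0, 3}

A is real symmetric, so its spectrum consists of real eigenvalues. Expanding the characteristic polynomial of the displayed matrix gives
  det(λ I - A) = p(λ) = λ^2 + (-3)λ + (0).
Solving p(λ) = 0 yields eigenvalues ≈ 0, 3. (A is shown rounded to 4 decimals, so these recover the underlying integer eigenvalues to within that precision.)
Verification: the trace of A = 3 equals the sum of eigenvalues 3, and det(A) ≈ 0.0001 matches the eigenvalue product 0.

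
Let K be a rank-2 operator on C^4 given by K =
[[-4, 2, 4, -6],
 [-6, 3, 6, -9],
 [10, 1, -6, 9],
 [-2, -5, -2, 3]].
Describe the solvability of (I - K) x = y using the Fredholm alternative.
(I - K) is invertible (det(I - K) = -95 ≠ 0), so for every y in C^4 the equation (I - K) x = y has a unique solution.

K has rank 2 and factors as K = U V^T = u1 v1^T + u2 v2^T with u1 = (-2, -3, 3, 1), v1 = (2, -1, -2, 3), u2 = (0, 0, -2, 2), v2 = (-2, -2, 0, 0) (multiplying out reproduces the displayed K). The nonzero eigenvalues of U V^T coincide with those of the 2 x 2 matrix G = V^T U = [[v1·u1, v1·u2], [v2·u1, v2·u2]] = [[-4, 10], [10, 0]], and by the Sylvester determinant identity det(I_4 - U V^T) = det(I_2 - V^T U) = det([[5, -10], [-10, 1]]) = (5)(1) - (-10)(-10) = -95. (Direct check: I - K =
[[5, -2, -4, 6],
 [6, -2, -6, 9],
 [-10, -1, 7, -9],
 [2, 5, 2, -2]]
has determinant -95.) The finite-dimensional Fredholm alternative says: either (I - K) is invertible, or ker(I - K) ≠ {0} and then range(I - K) = ker((I - K)^*)^⊥, with dim ker(I - K) = dim ker((I - K)^*). Since det(I - K) ≠ 0, 1 is not an eigenvalue of K and ker(I - K) = {0}, so we are in the first case: for every y there is a unique x = (I - K)^(-1) y. (Explicitly, by the Woodbury identity, (I - U V^T)^(-1) = I + U (I_2 - G)^(-1) V^T.)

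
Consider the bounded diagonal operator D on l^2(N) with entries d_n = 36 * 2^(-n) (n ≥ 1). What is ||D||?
||D|| = 18 (attained at n = 1)

For D diagonal, ||D|| = sup_n |d_n|. The sequence d_n = 36 * 2^(-n) is positive and strictly decreasing (ratio 2^(-1) < 1), so the supremum is d_1 = 36/2 = 18. Hence ||D|| = 18.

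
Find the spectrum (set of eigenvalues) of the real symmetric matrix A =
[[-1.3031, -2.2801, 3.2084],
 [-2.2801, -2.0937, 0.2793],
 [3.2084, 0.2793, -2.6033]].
sigma(A) ≈ {-6, -2, 2}

A is real symmetric, so its spectrum consists of real eigenvalues. Expanding the characteristic polynomial of the displayed matrix gives
  det(λ I - A) = p(λ) = λ^3 + (6)λ^2 + (-4)λ + (-24).
Solving p(λ) = 0 yields eigenvalues ≈ -6, -2, 2. (A is shown rounded to 4 decimals, so these recover the underlying integer eigenvalues to within that precision.)
Verification: the trace of A = -6 equals the sum of eigenvalues -6, and det(A) ≈ 23.9990 matches the eigenvalue product 24.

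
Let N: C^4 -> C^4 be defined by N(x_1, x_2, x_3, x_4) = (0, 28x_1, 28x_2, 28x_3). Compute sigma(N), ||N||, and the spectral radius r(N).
sigma(N) = {0}; ||N|| = 28; r(N) = 0. (N is nilpotent with N^4 = 0.)

On C^4, N is a strictly lower-triangular matrix with 28 on the subdiagonal and zeros elsewhere, so its characteristic polynomial is lambda^4 and every eigenvalue is 0: sigma(N) = {0}. For the operator norm, N e_i = 28e_{i+1} for i = 1, ..., 3 and N e_4 = 0, so the singular values of N are 28 (with multiplicity 3) and 0; hence ||N|| = 28. The spectral radius r(N) = max|lambda| = 0. Note ||N|| > r(N) — characteristic of non-normal nilpotent operators. Indeed N^4 = 0.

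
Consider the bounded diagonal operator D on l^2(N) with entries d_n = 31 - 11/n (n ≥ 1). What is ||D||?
||D|| = 31

For a diagonal operator on l^2 with entries d_n, ||D|| = sup_n |d_n|. Here d_1 = 20, d_2 = 51/2, ..., and d_n = 31 - 11/n increases monotonically toward 31. All terms lie in [20, 31), so |d_n| = d_n and the supremum is the limit 31, which is not attained by any individual d_n. Hence ||D|| = 31.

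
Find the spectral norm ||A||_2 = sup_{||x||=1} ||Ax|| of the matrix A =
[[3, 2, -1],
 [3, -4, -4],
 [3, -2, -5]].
||A||_2 ≈ 8.8466 (= sqrt(largest eigenvalue of A^T A))

||A||_2 = sigma_max(A) = sqrt(lambda_max(A^T A)). Form the symmetric matrix M = A^T A =
[[27, -12, -30],
 [-12, 24, 24],
 [-30, 24, 42]].
Its characteristic polynomial (trace, sum of principal 2x2 minors, determinant of M give the coefficients) is
  p(λ) = det(λ I - M) = λ^3 - 93λ^2 + 1170λ - 1296.
No integer candidate from the rational root theorem (±divisors of 1296) is a root, so the roots are irrational. The cubic discriminant is Δ = 3756347460 > 0, so there are three distinct real roots. p(1) = -218 and p(2) = 680 have opposite signs, so a root lies in (1, 2); Newton's method refines it to λ ≈ 1.2255. p(13) = 394 and p(14) = -400 have opposite signs, so a root lies in (13, 14); Newton's method refines it to λ ≈ 13.5127. p(78) = -1296 and p(79) = 3760 have opposite signs, so a root lies in (78, 79); Newton's method refines it to λ ≈ 78.2618. Check (Vieta): the three roots sum to 93, matching tr M = 93.
So the eigenvalues of A^T A are ≈ 1.2255, 13.5127, 78.2618 (all ≥ 0, as they must be for A^T A). The largest is λ_max ≈ 78.2618, hence ||A||_2 = sqrt(λ_max) ≈ 8.8466.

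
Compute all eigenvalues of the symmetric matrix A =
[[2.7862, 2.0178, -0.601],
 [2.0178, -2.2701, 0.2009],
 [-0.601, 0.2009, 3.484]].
sigma(A) ≈ {-3, 3, 4}

A is real symmetric, so its spectrum consists of real eigenvalues. Expanding the characteristic polynomial of the displayed matrix gives
  det(λ I - A) = p(λ) = λ^3 + (-4)λ^2 + (-9)λ + (36.0011).
Solving p(λ) = 0 yields eigenvalues ≈ -3, 3, 4. (A is shown rounded to 4 decimals, so these recover the underlying integer eigenvalues to within that precision.)
Verification: the trace of A = 4 equals the sum of eigenvalues 4, and det(A) ≈ -36.0011 matches the eigenvalue product -36.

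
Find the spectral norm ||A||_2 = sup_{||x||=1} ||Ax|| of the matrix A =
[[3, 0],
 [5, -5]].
||A||_2 = sqrt((59 + sqrt(2581))/2) ≈ 7.4096 (= sqrt(largest eigenvalue of A^T A))

||A||_2 = sigma_max(A) = sqrt(lambda_max(A^T A)). Form the symmetric matrix M = A^T A =
[[34, -25],
 [-25, 25]].
Its characteristic polynomial (trace, determinant of M give the coefficients) is
  p(λ) = det(λ I - M) = λ^2 - 59λ + 225.
For λ^2 - 59λ + 225 the discriminant is 2581. It is nonnegative but not a perfect square, so the roots are real and irrational: λ = (59 ± sqrt(2581))/2 ≈ 54.9018, 4.0982.
So the eigenvalues of A^T A are ≈ 4.0982, 54.9018 (all ≥ 0, as they must be for A^T A). The largest is λ_max = (59 + sqrt(2581))/2 ≈ 54.9018, hence ||A||_2 = sqrt(λ_max) = sqrt((59 + sqrt(2581))/2) ≈ 7.4096.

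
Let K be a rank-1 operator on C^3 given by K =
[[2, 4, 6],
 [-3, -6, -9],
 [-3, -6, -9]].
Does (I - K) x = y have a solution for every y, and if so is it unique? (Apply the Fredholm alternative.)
(I - K) is invertible (det(I - K) = 14 ≠ 0), so for every y in C^3 the equation (I - K) x = y has a unique solution.

K has rank 1, so it is an outer product K = u v^T: every row of K is a multiple of one row vector. Reading off the entries, u = (-2, 3, 3) and v = (-1, -2, -3) (row i of K equals u_i·v^T). A rank-one matrix u v^T satisfies K u = u (v·u) and kills the (2)-dimensional subspace v^⊥, so its characteristic polynomial is lambda^2 (lambda - v·u) with v·u = tr K = -13. Hence the eigenvalues of I - K are 1 (multiplicity 2) and 1 - (-13) = 14, so det(I - K) = 14. (Direct check: I - K =
[[-1, -4, -6],
 [3, 7, 9],
 [3, 6, 10]]
has determinant 14.) The finite-dimensional Fredholm alternative says: either (I - K) is invertible, or ker(I - K) ≠ {0} and then range(I - K) = ker((I - K)^*)^⊥, with dim ker(I - K) = dim ker((I - K)^*). Since det(I - K) ≠ 0, 1 is not an eigenvalue of K and ker(I - K) = {0}, so we are in the first case: for every y there is a unique x = (I - K)^(-1) y. Explicitly, by the Sherman–Morrison formula, (I - u v^T)^(-1) = I + u v^T/(1 - v·u), i.e. (I - K)^(-1) = I + K/(14).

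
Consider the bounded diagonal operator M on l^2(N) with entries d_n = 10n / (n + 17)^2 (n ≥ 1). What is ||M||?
||M|| = 5/34 (attained at n = 17)

For M diagonal, ||M|| = sup_n |d_n|. Treat f(x) = 10x / (x + 17)^2 for real x > 0. By the quotient rule, f'(x) = 10(17 - x)/(x + 17)^3, which is positive for x < 17 and negative for x > 17. So f has a unique maximum at x = 17, and since 17 is a positive integer, the supremum over n ≥ 1 is attained at n = 17: d_17 = 10·17/(17 + 17)^2 = 10·17/1156 = 5/34. Hence ||M|| = 5/34.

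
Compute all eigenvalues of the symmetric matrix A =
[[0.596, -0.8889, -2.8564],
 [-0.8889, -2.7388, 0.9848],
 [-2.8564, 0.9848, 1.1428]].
sigma(A) ≈ {-3, -2, 4}

A is real symmetric, so its spectrum consists of real eigenvalues. Expanding the characteristic polynomial of the displayed matrix gives
  det(λ I - A) = p(λ) = λ^3 + (1)λ^2 + (-14)λ + (-24).
Solving p(λ) = 0 yields eigenvalues ≈ -3, -2, 4. (A is shown rounded to 4 decimals, so these recover the underlying integer eigenvalues to within that precision.)
Verification: the trace of A = -1 equals the sum of eigenvalues -1, and det(A) ≈ 24.0004 matches the eigenvalue product 24.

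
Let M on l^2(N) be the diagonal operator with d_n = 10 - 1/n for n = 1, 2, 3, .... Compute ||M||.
||M|| = 10

For a diagonal operator on l^2 with entries d_n, ||M|| = sup_n |d_n|. Here d_1 = 9, d_2 = 19/2, ..., and d_n = 10 - 1/n increases monotonically toward 10. All terms lie in [9, 10), so |d_n| = d_n and the supremum is the limit 10, which is not attained by any individual d_n. Hence ||M|| = 10.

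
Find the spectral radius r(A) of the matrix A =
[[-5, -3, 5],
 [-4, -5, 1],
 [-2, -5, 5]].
r(A) = 6

The eigenvalues of A are the roots of its characteristic polynomial. With M = A (coefficients from the trace, the sum of principal 2x2 minors, and det A):
  p(λ) = det(λ I - M) = λ^3 + 5λ^2 - 22λ - 96.
By the rational root theorem any rational root is an integer divisor of 96. Testing λ = -6: p(-6) = -216 + 180 + 132 - 96 = 0, so λ = -6 is a root. Dividing out (λ + 6) leaves p(λ) = (λ + 6)(λ^2 - λ - 16). For λ^2 - λ - 16 the discriminant is 65. It is nonnegative but not a perfect square, so the roots are real and irrational: λ = (1 ± sqrt(65))/2 ≈ 4.5311, -3.5311.
Thus the eigenvalues (to 4 decimals) are 4.5311 (modulus 4.5311); -3.5311 (modulus 3.5311); -6 (modulus 6). The spectral radius is the largest modulus: r(A) = 6. (Cross-check: r(A) ≤ ||A||_2 ≈ 11.756; equality holds whenever A is normal, though it can also hold for some non-normal A.)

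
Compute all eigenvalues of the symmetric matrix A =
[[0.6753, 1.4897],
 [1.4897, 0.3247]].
sigma(A) ≈ {-1, 2}

A is real symmetric, so its spectrum consists of real eigenvalues. Expanding the characteristic polynomial of the displayed matrix gives
  det(λ I - A) = p(λ) = λ^2 + (-1)λ + (-2).
Solving p(λ) = 0 yields eigenvalues ≈ -1, 2. (A is shown rounded to 4 decimals, so these recover the underlying integer eigenvalues to within that precision.)
Verification: the trace of A = 1 equals the sum of eigenvalues 1, and det(A) ≈ -1.9999 matches the eigenvalue product -2.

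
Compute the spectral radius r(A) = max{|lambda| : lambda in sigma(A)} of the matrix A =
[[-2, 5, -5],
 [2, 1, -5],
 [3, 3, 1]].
r(A) = sqrt(33) ≈ 5.7446

The eigenvalues of A are the roots of its characteristic polynomial. With M = A (coefficients from the trace, the sum of principal 2x2 minors, and det A):
  p(λ) = det(λ I - M) = λ^3 + 17λ + 132.
By the rational root theorem any rational root is an integer divisor of 132. Testing λ = -4: p(-4) = -64 + 0 - 68 + 132 = 0, so λ = -4 is a root. Dividing out (λ + 4) leaves p(λ) = (λ + 4)(λ^2 - 4λ + 33). For λ^2 - 4λ + 33 the discriminant is -116. It is negative, so the roots are the complex-conjugate pair λ = 2 ± (sqrt(116)/2) i ≈ 2 ± 5.3852i. For a conjugate pair the product of the roots equals the constant term, so |λ|^2 = 33 and |λ| = sqrt(33) ≈ 5.7446.
Thus the eigenvalues (to 4 decimals) are 2 ± 5.3852i (modulus 5.7446); -4 (modulus 4). The spectral radius is the largest modulus: r(A) = sqrt(33) ≈ 5.7446. (Cross-check: r(A) ≤ ||A||_2 ≈ 8.4392; equality holds whenever A is normal, though it can also hold for some non-normal A.)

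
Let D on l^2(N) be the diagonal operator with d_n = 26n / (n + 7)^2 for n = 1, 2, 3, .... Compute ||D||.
||D|| = 13/14 (attained at n = 7)

For D diagonal, ||D|| = sup_n |d_n|. Treat f(x) = 26x / (x + 7)^2 for real x > 0. By the quotient rule, f'(x) = 26(7 - x)/(x + 7)^3, which is positive for x < 7 and negative for x > 7. So f has a unique maximum at x = 7, and since 7 is a positive integer, the supremum over n ≥ 1 is attained at n = 7: d_7 = 26·7/(7 + 7)^2 = 26·7/196 = 13/14. Hence ||D|| = 13/14.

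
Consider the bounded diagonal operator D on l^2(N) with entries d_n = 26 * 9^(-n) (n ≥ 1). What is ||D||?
||D|| = 26/9 (attained at n = 1)

For D diagonal, ||D|| = sup_n |d_n|. The sequence d_n = 26 * 9^(-n) is positive and strictly decreasing (ratio 9^(-1) < 1), so the supremum is d_1 = 26/9. Hence ||D|| = 26/9.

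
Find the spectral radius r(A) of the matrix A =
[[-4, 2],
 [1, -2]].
r(A) = (6 + sqrt(12))/2 ≈ 4.7321

The eigenvalues of A are the roots of its characteristic polynomial. With M = A (coefficients from the trace and determinant):
  p(λ) = det(λ I - M) = λ^2 + 6λ + 6.
For λ^2 + 6λ + 6 the discriminant is 12. It is nonnegative but not a perfect square, so the roots are real and irrational: λ = (-6 ± sqrt(12))/2 ≈ -1.2679, -4.7321.
Thus the eigenvalues (to 4 decimals) are -1.2679 (modulus 1.2679); -4.7321 (modulus 4.7321). The spectral radius is the largest modulus: r(A) = (6 + sqrt(12))/2 ≈ 4.7321. (Cross-check: r(A) ≤ ||A||_2 ≈ 4.8442; equality holds whenever A is normal, though it can also hold for some non-normal A.)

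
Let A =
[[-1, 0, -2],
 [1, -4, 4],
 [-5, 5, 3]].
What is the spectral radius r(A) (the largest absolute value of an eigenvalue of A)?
r(A) ≈ 6.7255

The eigenvalues of A are the roots of its characteristic polynomial. With M = A (coefficients from the trace, the sum of principal 2x2 minors, and det A):
  p(λ) = det(λ I - M) = λ^3 + 2λ^2 - 41λ - 62.
No integer candidate from the rational root theorem (±divisors of 62) is a root, so the roots are irrational. The cubic discriminant is Δ = 272116 > 0, so there are three distinct real roots. p(-7) = -20 and p(-6) = 40 have opposite signs, so a root lies in (-7, -6); Newton's method refines it to λ ≈ -6.7255. p(-2) = 20 and p(-1) = -20 have opposite signs, so a root lies in (-2, -1); Newton's method refines it to λ ≈ -1.4845. p(6) = -20 and p(7) = 92 have opposite signs, so a root lies in (6, 7); Newton's method refines it to λ ≈ 6.21. Check (Vieta): the three roots sum to -2, matching tr M = -2.
Thus the eigenvalues (to 4 decimals) are -6.7255 (modulus 6.7255); -1.4845 (modulus 1.4845); 6.21 (modulus 6.21). The spectral radius is the largest modulus: r(A) ≈ 6.7255. (Cross-check: r(A) ≤ ||A||_2 ≈ 8.0309; equality holds whenever A is normal, though it can also hold for some non-normal A.)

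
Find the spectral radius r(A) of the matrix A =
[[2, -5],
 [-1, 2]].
r(A) = (4 + sqrt(20))/2 ≈ 4.2361

The eigenvalues of A are the roots of its characteristic polynomial. With M = A (coefficients from the trace and determinant):
  p(λ) = det(λ I - M) = λ^2 - 4λ - 1.
For λ^2 - 4λ - 1 the discriminant is 20. It is nonnegative but not a perfect square, so the roots are real and irrational: λ = (4 ± sqrt(20))/2 ≈ 4.2361, -0.2361.
Thus the eigenvalues (to 4 decimals) are 4.2361 (modulus 4.2361); -0.2361 (modulus 0.2361). The spectral radius is the largest modulus: r(A) = (4 + sqrt(20))/2 ≈ 4.2361. (Cross-check: r(A) ≤ ||A||_2 ≈ 5.8284; equality holds whenever A is normal, though it can also hold for some non-normal A.)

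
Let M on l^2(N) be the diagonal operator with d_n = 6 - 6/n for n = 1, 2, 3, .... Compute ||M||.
||M|| = 6

For a diagonal operator on l^2 with entries d_n, ||M|| = sup_n |d_n|. Here d_1 = 0, d_2 = 3, ..., and d_n = 6 - 6/n increases monotonically toward 6. All terms lie in [0, 6), so |d_n| = d_n and the supremum is the limit 6, which is not attained by any individual d_n. Hence ||M|| = 6.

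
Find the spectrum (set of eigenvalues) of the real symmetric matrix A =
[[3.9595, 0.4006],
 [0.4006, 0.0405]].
sigma(A) ≈ {0, 4}

A is real symmetric, so its spectrum consists of real eigenvalues. Expanding the characteristic polynomial of the displayed matrix gives
  det(λ I - A) = p(λ) = λ^2 + (-4)λ + (0).
Solving p(λ) = 0 yields eigenvalues ≈ 0, 4. (A is shown rounded to 4 decimals, so these recover the underlying integer eigenvalues to within that precision.)
Verification: the trace of A = 4 equals the sum of eigenvalues 4, and det(A) ≈ -0.0001 matches the eigenvalue product 0.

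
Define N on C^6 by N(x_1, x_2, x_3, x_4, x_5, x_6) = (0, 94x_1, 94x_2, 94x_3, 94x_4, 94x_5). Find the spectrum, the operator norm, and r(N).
sigma(N) = {0}; ||N|| = 94; r(N) = 0. (N is nilpotent with N^6 = 0.)

On C^6, N is a strictly lower-triangular matrix with 94 on the subdiagonal and zeros elsewhere, so its characteristic polynomial is lambda^6 and every eigenvalue is 0: sigma(N) = {0}. For the operator norm, N e_i = 94e_{i+1} for i = 1, ..., 5 and N e_6 = 0, so the singular values of N are 94 (with multiplicity 5) and 0; hence ||N|| = 94. The spectral radius r(N) = max|lambda| = 0. Note ||N|| > r(N) — characteristic of non-normal nilpotent operators. Indeed N^6 = 0.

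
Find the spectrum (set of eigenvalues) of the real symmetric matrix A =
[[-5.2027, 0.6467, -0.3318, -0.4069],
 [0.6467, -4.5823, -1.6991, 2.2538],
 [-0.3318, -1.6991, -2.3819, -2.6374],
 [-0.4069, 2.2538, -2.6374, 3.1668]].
sigma(A) ≈ {-6, -5, -3, 5}

A is real symmetric, so its spectrum consists of real eigenvalues. Expanding the characteristic polynomial of the displayed matrix gives
  det(λ I - A) = p(λ) = λ^4 + (9)λ^3 + (-7)λ^2 + (-225)λ + (-450.0026).
Solving p(λ) = 0 yields eigenvalues ≈ -6, -5, -3, 5. (A is shown rounded to 4 decimals, so these recover the underlying integer eigenvalues to within that precision.)
Verification: the trace of A = -9 equals the sum of eigenvalues -9, and det(A) ≈ -450.0026 matches the eigenvalue product -450.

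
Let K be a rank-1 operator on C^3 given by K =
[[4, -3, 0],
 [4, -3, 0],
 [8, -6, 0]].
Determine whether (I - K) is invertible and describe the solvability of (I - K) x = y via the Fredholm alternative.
(I - K) is singular (det(I - K) = 0, i.e. 1 ∈ sigma(K)). (I - K) x = y is solvable iff y ⊥ ker((I - K)^*) = span{(4, -3, 0)}, i.e. iff 4y_1 - 3y_2 = 0. When solvable, the solutions are x = y + c·(1, 1, 2), c arbitrary (ker(I - K) = span{(1, 1, 2)}, dimension 1).

K has rank 1, so it is an outer product K = u v^T: every row of K is a multiple of one row vector. Reading off the entries, u = (1, 1, 2) and v = (4, -3, 0) (row i of K equals u_i·v^T). A rank-one matrix u v^T satisfies K u = u (v·u) and kills the (2)-dimensional subspace v^⊥, so its characteristic polynomial is lambda^2 (lambda - v·u) with v·u = tr K = 1. Hence the eigenvalues of I - K are 1 (multiplicity 2) and 1 - (1) = 0, so det(I - K) = 0. (Direct check: I - K =
[[-3, 3, 0],
 [-4, 4, 0],
 [-8, 6, 1]]
has determinant 0.) So 1 is an eigenvalue of K and (I - K) is not invertible. The finite-dimensional Fredholm alternative says: either (I - K) is invertible, or ker(I - K) ≠ {0} and then range(I - K) = ker((I - K)^*)^⊥, with dim ker(I - K) = dim ker((I - K)^*). We are in the second case, so we need both kernels. Kernel of I - K: (I - K) u = u - u (v·u) = u - u = 0, so ker(I - K) = span{u} = span{(1, 1, 2)} (it is exactly 1-dimensional because rank(I - K) = 2). Kernel of the adjoint: K is real, so (I - K)^* = I - K^T = I - v u^T, and (I - v u^T) v = v - v (u·v) = 0; hence ker((I - K)^*) = span{v} = span{(4, -3, 0)}. Therefore (I - K) x = y is solvable iff <y, v> = 0, i.e. iff 4y_1 - 3y_2 = 0. When this holds, K y = u (v·y) = 0, so (I - K) y = y and x = y is a particular solution; the full solution set is the line x = y + c·u = y + c·(1, 1, 2), c ∈ C.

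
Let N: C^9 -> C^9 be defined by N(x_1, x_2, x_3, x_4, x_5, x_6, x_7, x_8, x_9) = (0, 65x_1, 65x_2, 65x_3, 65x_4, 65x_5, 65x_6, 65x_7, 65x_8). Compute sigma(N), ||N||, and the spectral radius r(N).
sigma(N) = {0}; ||N|| = 65; r(N) = 0. (N is nilpotent with N^9 = 0.)

On C^9, N is a strictly lower-triangular matrix with 65 on the subdiagonal and zeros elsewhere, so its characteristic polynomial is lambda^9 and every eigenvalue is 0: sigma(N) = {0}. For the operator norm, N e_i = 65e_{i+1} for i = 1, ..., 8 and N e_9 = 0, so the singular values of N are 65 (with multiplicity 8) and 0; hence ||N|| = 65. The spectral radius r(N) = max|lambda| = 0. Note ||N|| > r(N) — characteristic of non-normal nilpotent operators. Indeed N^9 = 0.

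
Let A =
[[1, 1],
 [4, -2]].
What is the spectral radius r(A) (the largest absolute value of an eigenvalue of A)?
r(A) = 3

The eigenvalues of A are the roots of its characteristic polynomial. With M = A (coefficients from the trace and determinant):
  p(λ) = det(λ I - M) = λ^2 + λ - 6.
For λ^2 + λ - 6 the discriminant is 25. It is a perfect square (5^2), so the roots are rational: λ = (-1 ± 5)/2 = 2, -3.
Thus the eigenvalues (to 4 decimals) are 2 (modulus 2); -3 (modulus 3). The spectral radius is the largest modulus: r(A) = 3. (Cross-check: r(A) ≤ ||A||_2 ≈ 4.4966; equality holds whenever A is normal, though it can also hold for some non-normal A.)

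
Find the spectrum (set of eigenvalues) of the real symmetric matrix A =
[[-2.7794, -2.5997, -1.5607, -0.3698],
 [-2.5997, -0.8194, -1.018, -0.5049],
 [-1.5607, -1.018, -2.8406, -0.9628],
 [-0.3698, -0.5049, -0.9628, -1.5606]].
sigma(A) ≈ {-6, -2, -1, 1}

A is real symmetric, so its spectrum consists of real eigenvalues. Expanding the characteristic polynomial of the displayed matrix gives
  det(λ I - A) = p(λ) = λ^4 + (8)λ^3 + (11)λ^2 + (-8)λ + (-12).
Solving p(λ) = 0 yields eigenvalues ≈ -6, -2, -1, 1. (A is shown rounded to 4 decimals, so these recover the underlying integer eigenvalues to within that precision.)
Verification: the trace of A = -8 equals the sum of eigenvalues -8, and det(A) ≈ -12.0004 matches the eigenvalue product -12.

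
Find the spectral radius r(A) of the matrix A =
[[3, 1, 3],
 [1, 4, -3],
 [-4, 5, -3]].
r(A) ≈ 4.509

The eigenvalues of A are the roots of its characteristic polynomial. With M = A (coefficients from the trace, the sum of principal 2x2 minors, and det A):
  p(λ) = det(λ I - M) = λ^3 - 4λ^2 + 17λ - 87.
No integer candidate from the rational root theorem (±divisors of 87) is a root, so the roots are irrational. The cubic discriminant is Δ = -135175 < 0, so there is one real root and a complex-conjugate pair. p(4) = -19 and p(5) = 23 have opposite signs, so a root lies in (4, 5); Newton's method refines it to λ ≈ 4.509. Dividing out (λ - (4.509)) leaves approximately λ^2 + 0.509λ + 19.2949. For λ^2 + 0.509λ + 19.2949 the discriminant is -76.9206. It is negative, so the remaining roots are the complex-conjugate pair λ ≈ -0.2545 ± 4.3852i. Their product equals the constant term, so |λ|^2 ≈ 19.2949 and |λ| ≈ 4.3926.
Thus the eigenvalues (to 4 decimals) are 4.509 (modulus 4.509); -0.2545 ± 4.3852i (modulus 4.3926). The spectral radius is the largest modulus: r(A) ≈ 4.509. (Cross-check: r(A) ≤ ||A||_2 ≈ 8.3655; equality holds whenever A is normal, though it can also hold for some non-normal A.)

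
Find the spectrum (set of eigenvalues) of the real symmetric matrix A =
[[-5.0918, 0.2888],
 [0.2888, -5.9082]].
sigma(A) ≈ {-6, -5}

A is real symmetric, so its spectrum consists of real eigenvalues. Expanding the characteristic polynomial of the displayed matrix gives
  det(λ I - A) = p(λ) = λ^2 + (11)λ + (30).
Solving p(λ) = 0 yields eigenvalues ≈ -6, -5. (A is shown rounded to 4 decimals, so these recover the underlying integer eigenvalues to within that precision.)
Verification: the trace of A = -11 equals the sum of eigenvalues -11, and det(A) ≈ 30.0000 matches the eigenvalue product 30.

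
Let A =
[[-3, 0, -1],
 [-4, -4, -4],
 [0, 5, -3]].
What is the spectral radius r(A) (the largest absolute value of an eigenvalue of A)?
r(A) ≈ 6.0432

The eigenvalues of A are the roots of its characteristic polynomial. With M = A (coefficients from the trace, the sum of principal 2x2 minors, and det A):
  p(λ) = det(λ I - M) = λ^3 + 10λ^2 + 53λ + 76.
No integer candidate from the rational root theorem (±divisors of 76) is a root, so the roots are irrational. The cubic discriminant is Δ = -49520 < 0, so there is one real root and a complex-conjugate pair. p(-3) = -20 and p(-2) = 2 have opposite signs, so a root lies in (-3, -2); Newton's method refines it to λ ≈ -2.081. Dividing out (λ - (-2.081)) leaves approximately λ^2 + 7.919λ + 36.5204. For λ^2 + 7.919λ + 36.5204 the discriminant is -83.3715. It is negative, so the remaining roots are the complex-conjugate pair λ ≈ -3.9595 ± 4.5654i. Their product equals the constant term, so |λ|^2 ≈ 36.5204 and |λ| ≈ 6.0432.
Thus the eigenvalues (to 4 decimals) are -2.081 (modulus 2.081); -3.9595 ± 4.5654i (modulus 6.0432). The spectral radius is the largest modulus: r(A) ≈ 6.0432. (Cross-check: r(A) ≤ ||A||_2 ≈ 7.4714; equality holds whenever A is normal, though it can also hold for some non-normal A.)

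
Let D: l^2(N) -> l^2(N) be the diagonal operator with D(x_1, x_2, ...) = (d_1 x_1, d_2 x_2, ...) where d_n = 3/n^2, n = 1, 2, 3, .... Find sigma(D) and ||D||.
sigma(D) = {3/n^2 : n ≥ 1} ∪ {0}; ||D|| = 3

A bounded diagonal operator on l^2 with diagonal entries d_n has spectrum equal to the closure of {d_n : n ≥ 1}: every d_n is an eigenvalue (with eigenvector e_n), so {d_n} ⊂ sigma(D); the spectrum is closed, so its closure is too; and for lambda not in the closure, (D - lambda I) has bounded inverse (the diagonal entries 1/(d_n - lambda) are bounded). For our sequence d_n = 3/n^2, n = 1, 2, 3, ...:
  - {d_n} = {3/n^2 : n ≥ 1}; the only limit point is 0
  - closure = {3/n^2 : n ≥ 1} ∪ {0}
For the norm: a diagonal operator has ||D|| = sup_n |d_n|. Here d_n = 3/n^2 is positive and decreasing, so sup_n |d_n| = d_1 = 3. So ||D|| = 3.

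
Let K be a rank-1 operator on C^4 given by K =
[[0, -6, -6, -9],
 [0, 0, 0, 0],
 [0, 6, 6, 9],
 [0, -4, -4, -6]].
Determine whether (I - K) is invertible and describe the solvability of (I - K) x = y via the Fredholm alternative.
(I - K) is invertible (det(I - K) = 1 ≠ 0), so for every y in C^4 the equation (I - K) x = y has a unique solution.

K has rank 1, so it is an outer product K = u v^T: every row of K is a multiple of one row vector. Reading off the entries, u = (-3, 0, 3, -2) and v = (0, 2, 2, 3) (row i of K equals u_i·v^T). A rank-one matrix u v^T satisfies K u = u (v·u) and kills the (3)-dimensional subspace v^⊥, so its characteristic polynomial is lambda^3 (lambda - v·u) with v·u = tr K = 0. Hence the eigenvalues of I - K are 1 (multiplicity 3) and 1 - (0) = 1, so det(I - K) = 1. (Direct check: I - K =
[[1, 6, 6, 9],
 [0, 1, 0, 0],
 [0, -6, -5, -9],
 [0, 4, 4, 7]]
has determinant 1.) The finite-dimensional Fredholm alternative says: either (I - K) is invertible, or ker(I - K) ≠ {0} and then range(I - K) = ker((I - K)^*)^⊥, with dim ker(I - K) = dim ker((I - K)^*). Since det(I - K) ≠ 0, 1 is not an eigenvalue of K and ker(I - K) = {0}, so we are in the first case: for every y there is a unique x = (I - K)^(-1) y. Explicitly, by the Sherman–Morrison formula, (I - u v^T)^(-1) = I + u v^T/(1 - v·u), i.e. (I - K)^(-1) = I + K.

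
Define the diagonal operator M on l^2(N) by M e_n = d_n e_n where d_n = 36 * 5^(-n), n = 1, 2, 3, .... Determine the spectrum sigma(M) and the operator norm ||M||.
sigma(M) = {36 * 5^(-n) : n ≥ 1} ∪ {0}; ||M|| = 36/5

A bounded diagonal operator on l^2 with diagonal entries d_n has spectrum equal to the closure of {d_n : n ≥ 1}: every d_n is an eigenvalue (with eigenvector e_n), so {d_n} ⊂ sigma(M); the spectrum is closed, so its closure is too; and for lambda not in the closure, (M - lambda I) has bounded inverse (the diagonal entries 1/(d_n - lambda) are bounded). For our sequence d_n = 36 * 5^(-n), n = 1, 2, 3, ...:
  - {d_n} = {36 * 5^(-n) : n ≥ 1}; the only limit point is 0
  - closure = {36 * 5^(-n) : n ≥ 1} ∪ {0}
For the norm: a diagonal operator has ||M|| = sup_n |d_n|. Here d_n = 36 * 5^(-n) is positive and decreasing, so sup_n |d_n| = d_1 = 36/5. So ||M|| = 36/5.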